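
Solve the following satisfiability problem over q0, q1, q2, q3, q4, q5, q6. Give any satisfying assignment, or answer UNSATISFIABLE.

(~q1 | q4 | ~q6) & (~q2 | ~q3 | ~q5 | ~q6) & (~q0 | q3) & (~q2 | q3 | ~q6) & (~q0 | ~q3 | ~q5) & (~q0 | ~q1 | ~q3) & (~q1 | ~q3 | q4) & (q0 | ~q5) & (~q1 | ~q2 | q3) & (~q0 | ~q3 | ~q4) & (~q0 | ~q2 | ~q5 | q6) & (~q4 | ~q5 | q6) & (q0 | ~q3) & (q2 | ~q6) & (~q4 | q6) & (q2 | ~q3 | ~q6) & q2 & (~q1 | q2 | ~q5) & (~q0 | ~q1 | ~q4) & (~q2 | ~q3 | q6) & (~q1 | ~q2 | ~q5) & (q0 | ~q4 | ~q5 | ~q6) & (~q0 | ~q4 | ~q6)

q0 = True, q1 = False, q2 = True, q3 = True, q4 = False, q5 = False, q6 = True

Unit clause (q2) forces q2 = True.
Set q0 = True.
  then (~q0 | q3) forces q3 = True.
  then (~q0 | ~q3 | ~q5) forces q5 = False.
  then (~q0 | ~q1 | ~q3) forces q1 = False.
  then (~q0 | ~q3 | ~q4) forces q4 = False.
  then (~q2 | ~q3 | q6) forces q6 = True.
All clauses satisfied.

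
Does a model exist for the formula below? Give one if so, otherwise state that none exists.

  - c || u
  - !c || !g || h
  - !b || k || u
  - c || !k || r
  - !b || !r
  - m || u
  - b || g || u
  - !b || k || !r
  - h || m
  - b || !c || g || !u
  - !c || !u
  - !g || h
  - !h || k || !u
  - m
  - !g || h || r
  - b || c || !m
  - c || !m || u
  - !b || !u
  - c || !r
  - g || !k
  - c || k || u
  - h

h = True, r = False, k = False, m = True, b = False, u = False, c = True, g = True

Unit clause (m) forces m = True.
Unit clause (h) forces h = True.
Set r = False.
Set k = False.
  then (!h || k || !u) forces u = False.
  then (c || !m || u) forces c = True.
  then (!b || k || u) forces b = False.
  then (b || g || u) forces g = True.
All clauses satisfied.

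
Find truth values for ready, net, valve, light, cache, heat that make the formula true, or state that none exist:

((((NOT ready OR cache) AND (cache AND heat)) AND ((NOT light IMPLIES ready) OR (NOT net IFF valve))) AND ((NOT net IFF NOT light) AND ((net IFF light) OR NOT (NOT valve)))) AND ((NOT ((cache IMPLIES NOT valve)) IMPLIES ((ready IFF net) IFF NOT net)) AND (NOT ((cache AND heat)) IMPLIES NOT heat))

ready = True; net = True; valve = False; light = True; cache = True; heat = True

  (((NOT ready OR cache) AND (cache AND heat)) AND ((NOT light IMPLIES ready) OR (NOT net IFF valve))) AND ((NOT net IFF NOT light) AND ((net IFF light) OR NOT (NOT valve))) = True
    ((NOT ready OR cache) AND (cache AND heat)) AND ((NOT light IMPLIES ready) OR (NOT net IFF valve)) = True
      (NOT ready OR cache) AND (cache AND heat) = True
        NOT ready OR cache = True
          NOT ready = False
        cache AND heat = True
      (NOT light IMPLIES ready) OR (NOT net IFF valve) = True
        NOT light IMPLIES ready = True
          NOT light = False
        NOT net IFF valve = True
          NOT net = False
    (NOT net IFF NOT light) AND ((net IFF light) OR NOT (NOT valve)) = True
      NOT net IFF NOT light = True
        NOT net = False
        NOT light = False
      (net IFF light) OR NOT (NOT valve) = True
        net IFF light = True
        NOT (NOT valve) = False
          NOT valve = True
  (NOT ((cache IMPLIES NOT valve)) IMPLIES ((ready IFF net) IFF NOT net)) AND (NOT ((cache AND heat)) IMPLIES NOT heat) = True
    NOT ((cache IMPLIES NOT valve)) IMPLIES ((ready IFF net) IFF NOT net) = True
      NOT ((cache IMPLIES NOT valve)) = False
        cache IMPLIES NOT valve = True
          NOT valve = True
      (ready IFF net) IFF NOT net = False
        ready IFF net = True
        NOT net = False
    NOT ((cache AND heat)) IMPLIES NOT heat = True
      NOT ((cache AND heat)) = False
        cache AND heat = True
      NOT heat = False
Both conjuncts True, so the formula holds.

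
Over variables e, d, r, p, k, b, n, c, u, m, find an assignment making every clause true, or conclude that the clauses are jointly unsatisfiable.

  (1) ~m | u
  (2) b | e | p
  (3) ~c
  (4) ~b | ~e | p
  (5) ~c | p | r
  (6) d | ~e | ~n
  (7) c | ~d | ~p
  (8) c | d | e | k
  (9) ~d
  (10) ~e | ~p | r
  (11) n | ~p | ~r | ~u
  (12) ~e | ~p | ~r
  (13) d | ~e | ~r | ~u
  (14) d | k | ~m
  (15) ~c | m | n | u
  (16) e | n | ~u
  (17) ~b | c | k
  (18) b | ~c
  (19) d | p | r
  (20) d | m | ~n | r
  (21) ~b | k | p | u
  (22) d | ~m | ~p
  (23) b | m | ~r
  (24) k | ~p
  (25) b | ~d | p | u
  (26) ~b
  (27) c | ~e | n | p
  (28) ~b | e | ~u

e = False, d = False, r = False, p = True, k = True, b = False, n = False, c = False, u = False, m = False

Unit clause (~c) forces c = False.
Unit clause (~d) forces d = False.
Unit clause (~b) forces b = False.
Try e = True:
  (d | ~e | ~n) forces n = False.
  (c | ~e | n | p) forces p = True.
  (~e | ~p | r) forces r = True.
  clause (~e | ~p | ~r) is falsified — backtrack.
So e = False.
  then (b | e | p) forces p = True.
  then (c | d | e | k) forces k = True.
  then (d | ~m | ~p) forces m = False.
  then (b | m | ~r) forces r = False.
  then (d | m | ~n | r) forces n = False.
  then (e | n | ~u) forces u = False.
All clauses satisfied.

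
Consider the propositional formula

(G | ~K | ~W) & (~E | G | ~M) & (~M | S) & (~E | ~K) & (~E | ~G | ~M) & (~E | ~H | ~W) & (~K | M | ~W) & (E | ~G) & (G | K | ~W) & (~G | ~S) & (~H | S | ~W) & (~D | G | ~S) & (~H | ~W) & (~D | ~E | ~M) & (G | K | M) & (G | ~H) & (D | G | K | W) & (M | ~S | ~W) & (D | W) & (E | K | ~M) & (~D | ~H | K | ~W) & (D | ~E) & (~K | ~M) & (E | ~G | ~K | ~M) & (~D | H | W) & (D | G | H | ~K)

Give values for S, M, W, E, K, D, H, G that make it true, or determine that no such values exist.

S=F, M=F, W=F, E=T, K=F, D=T, H=T, G=T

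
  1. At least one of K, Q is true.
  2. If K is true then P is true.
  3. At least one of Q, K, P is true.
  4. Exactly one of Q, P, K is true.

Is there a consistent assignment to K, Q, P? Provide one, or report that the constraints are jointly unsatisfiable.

K = False, Q = True, P = False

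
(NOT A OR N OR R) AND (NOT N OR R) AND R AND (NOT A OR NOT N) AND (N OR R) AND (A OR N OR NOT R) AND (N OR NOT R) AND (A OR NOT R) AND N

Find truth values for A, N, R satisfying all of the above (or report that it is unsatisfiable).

Case N = True:
  (NOT N OR R) forces R = True.
  (NOT A OR NOT N) forces A = False.
  Clause (A OR NOT R) is falsified — contradiction.
Case N = False:
  Clause (N) is falsified — contradiction.
Both cases fail, so the formula is unsatisfiable.

UNSATISFIABLE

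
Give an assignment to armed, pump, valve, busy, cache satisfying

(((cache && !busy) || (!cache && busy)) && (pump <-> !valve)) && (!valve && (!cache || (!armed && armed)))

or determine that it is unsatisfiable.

armed=T, pump=T, valve=F, busy=T, cache=F

  ((cache && !busy) || (!cache && busy)) && (pump <-> !valve) = True
    (cache && !busy) || (!cache && busy) = True
      cache && !busy = False
        !busy = False
      !cache && busy = True
        !cache = True
    pump <-> !valve = True
      !valve = True
  !valve && (!cache || (!armed && armed)) = True
    !valve = True
    !cache || (!armed && armed) = True
      !cache = True
      !armed && armed = False
        !armed = False
Both conjuncts True, so the formula holds.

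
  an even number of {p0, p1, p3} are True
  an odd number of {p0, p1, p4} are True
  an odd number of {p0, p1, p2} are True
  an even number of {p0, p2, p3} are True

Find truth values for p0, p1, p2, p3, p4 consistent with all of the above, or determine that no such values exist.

p0=T; p1=T; p2=T; p3=F; p4=T

{p0, p1, p3}: 2 true → even ✓
{p0, p1, p4}: 3 true → odd ✓
{p0, p1, p2}: 3 true → odd ✓
{p0, p2, p3}: 2 true → even ✓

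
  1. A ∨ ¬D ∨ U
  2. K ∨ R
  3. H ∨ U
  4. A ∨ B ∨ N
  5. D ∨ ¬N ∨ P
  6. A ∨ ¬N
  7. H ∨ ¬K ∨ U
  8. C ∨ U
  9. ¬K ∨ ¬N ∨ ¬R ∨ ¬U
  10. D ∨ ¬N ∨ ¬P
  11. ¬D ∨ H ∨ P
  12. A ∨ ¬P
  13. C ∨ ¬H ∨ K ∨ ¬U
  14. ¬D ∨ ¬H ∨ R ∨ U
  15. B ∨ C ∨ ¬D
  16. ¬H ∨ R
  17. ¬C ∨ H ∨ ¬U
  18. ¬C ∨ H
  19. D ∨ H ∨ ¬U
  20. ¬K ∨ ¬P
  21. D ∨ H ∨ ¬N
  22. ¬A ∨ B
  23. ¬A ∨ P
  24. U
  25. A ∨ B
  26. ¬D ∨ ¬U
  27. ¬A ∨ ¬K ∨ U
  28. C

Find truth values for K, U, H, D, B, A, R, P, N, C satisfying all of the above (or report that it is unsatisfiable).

K = False; U = True; H = True; D = False; B = True; A = True; R = True; P = True; N = False; C = True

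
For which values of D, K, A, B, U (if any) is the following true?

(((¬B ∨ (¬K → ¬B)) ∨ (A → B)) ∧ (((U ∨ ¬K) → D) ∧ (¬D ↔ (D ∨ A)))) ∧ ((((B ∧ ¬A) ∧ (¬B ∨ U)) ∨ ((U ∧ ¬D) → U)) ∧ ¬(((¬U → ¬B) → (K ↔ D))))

D: False, K: True, A: True, B: False, U: False

  ((¬B ∨ (¬K → ¬B)) ∨ (A → B)) ∧ (((U ∨ ¬K) → D) ∧ (¬D ↔ (D ∨ A))) = True
    (¬B ∨ (¬K → ¬B)) ∨ (A → B) = True
      ¬B ∨ (¬K → ¬B) = True
        ¬B = True
        ¬K → ¬B = True
          ¬K = False
          ¬B = True
      A → B = False
    ((U ∨ ¬K) → D) ∧ (¬D ↔ (D ∨ A)) = True
      (U ∨ ¬K) → D = True
        U ∨ ¬K = False
          ¬K = False
      ¬D ↔ (D ∨ A) = True
        ¬D = True
        D ∨ A = True
  (((B ∧ ¬A) ∧ (¬B ∨ U)) ∨ ((U ∧ ¬D) → U)) ∧ ¬(((¬U → ¬B) → (K ↔ D))) = True
    ((B ∧ ¬A) ∧ (¬B ∨ U)) ∨ ((U ∧ ¬D) → U) = True
      (B ∧ ¬A) ∧ (¬B ∨ U) = False
        B ∧ ¬A = False
          ¬A = False
        ¬B ∨ U = True
          ¬B = True
      (U ∧ ¬D) → U = True
        U ∧ ¬D = False
          ¬D = True
    ¬(((¬U → ¬B) → (K ↔ D))) = True
      (¬U → ¬B) → (K ↔ D) = False
        ¬U → ¬B = True
          ¬U = True
          ¬B = True
        K ↔ D = False
Both conjuncts True, so the formula holds.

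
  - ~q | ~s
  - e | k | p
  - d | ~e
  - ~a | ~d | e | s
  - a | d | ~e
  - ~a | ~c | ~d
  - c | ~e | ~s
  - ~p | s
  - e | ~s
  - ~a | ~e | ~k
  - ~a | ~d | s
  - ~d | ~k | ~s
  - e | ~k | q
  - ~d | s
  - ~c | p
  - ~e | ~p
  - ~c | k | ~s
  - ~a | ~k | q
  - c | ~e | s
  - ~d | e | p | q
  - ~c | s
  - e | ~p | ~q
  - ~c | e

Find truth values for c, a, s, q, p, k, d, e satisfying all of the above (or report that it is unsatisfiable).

c = False; a = False; s = False; q = True; p = False; k = True; d = False; e = False

Set c = False.
Set a = False.
Set s = False.
  then (~p | s) forces p = False.
  then (~d | s) forces d = False.
  then (c | ~e | s) forces e = False.
  then (e | k | p) forces k = True.
  then (e | ~k | q) forces q = True.
All clauses satisfied.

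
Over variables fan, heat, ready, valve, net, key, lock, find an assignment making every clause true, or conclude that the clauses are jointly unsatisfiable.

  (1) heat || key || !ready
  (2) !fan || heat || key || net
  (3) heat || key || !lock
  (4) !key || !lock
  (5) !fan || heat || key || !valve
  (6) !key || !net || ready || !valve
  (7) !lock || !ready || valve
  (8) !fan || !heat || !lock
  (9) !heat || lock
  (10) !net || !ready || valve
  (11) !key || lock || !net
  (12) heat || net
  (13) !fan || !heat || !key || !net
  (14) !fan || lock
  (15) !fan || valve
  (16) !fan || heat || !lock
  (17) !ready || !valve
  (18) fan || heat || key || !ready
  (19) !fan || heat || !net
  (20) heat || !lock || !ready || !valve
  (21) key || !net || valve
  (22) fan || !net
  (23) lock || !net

Try fan = True:
  (!fan || lock) forces lock = True.
  (!key || !lock) forces key = False.
  (heat || key || !lock) forces heat = True.
  clause (!fan || !heat || !lock) is falsified — backtrack.
So fan = False.
  then (fan || !net) forces net = False.
  then (heat || net) forces heat = True.
  then (!heat || lock) forces lock = True.
  then (!key || !lock) forces key = False.
Set ready = False.
Set valve = True.
All clauses satisfied.

fan = False, heat = True, ready = False, valve = True, net = False, key = False, lock = True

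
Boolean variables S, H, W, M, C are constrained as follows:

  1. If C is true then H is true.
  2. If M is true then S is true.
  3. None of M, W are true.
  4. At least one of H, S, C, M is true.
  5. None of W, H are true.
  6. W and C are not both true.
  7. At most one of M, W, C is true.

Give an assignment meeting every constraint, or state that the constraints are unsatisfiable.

S=T, H=F, W=F, M=F, C=F

  (1) C=F ⇒ H: vacuous ✓
  (2) M=F ⇒ S: vacuous ✓
  (3) {M, W}: 0 true — none ✓
  (4) {H, S, C, M}: 1 true — at least one ✓
  (5) {W, H}: 0 true — none ✓
  (6) W=F, C=F — not both ✓
  (7) {M, W, C}: 0 true — at most one ✓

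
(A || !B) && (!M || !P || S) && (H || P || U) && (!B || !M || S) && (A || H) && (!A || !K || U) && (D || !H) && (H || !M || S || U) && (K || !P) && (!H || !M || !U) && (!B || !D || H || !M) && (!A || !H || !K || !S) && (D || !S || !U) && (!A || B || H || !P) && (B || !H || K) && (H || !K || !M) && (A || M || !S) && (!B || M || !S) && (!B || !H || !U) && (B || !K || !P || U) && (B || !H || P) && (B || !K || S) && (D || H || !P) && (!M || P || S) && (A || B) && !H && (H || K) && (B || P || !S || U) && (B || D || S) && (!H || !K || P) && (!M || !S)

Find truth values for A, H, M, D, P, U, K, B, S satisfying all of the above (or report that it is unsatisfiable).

A = True, H = False, M = False, D = False, P = False, U = True, K = True, B = True, S = False

Unit clause (!H) forces H = False.
In (H || K) only K is left, so K = True.
In (A || H) only A is left, so A = True.
In (!A || !K || U) only U is left, so U = True.
In (H || !K || !M) only !M is left, so M = False.
Set D = False.
  then (D || !S || !U) forces S = False.
  then (B || !K || S) forces B = True.
  then (D || H || !P) forces P = False.
All clauses satisfied.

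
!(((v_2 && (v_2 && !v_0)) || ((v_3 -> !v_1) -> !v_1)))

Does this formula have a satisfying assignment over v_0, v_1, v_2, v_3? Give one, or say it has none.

v_0=T; v_1=T; v_2=F; v_3=F

  !(((v_2 && (v_2 && !v_0)) || ((v_3 -> !v_1) -> !v_1))) = True
    (v_2 && (v_2 && !v_0)) || ((v_3 -> !v_1) -> !v_1) = False
      v_2 && (v_2 && !v_0) = False
        v_2 && !v_0 = False
          !v_0 = False
      (v_3 -> !v_1) -> !v_1 = False
        v_3 -> !v_1 = True
          !v_1 = False
        !v_1 = False
The formula evaluates to True.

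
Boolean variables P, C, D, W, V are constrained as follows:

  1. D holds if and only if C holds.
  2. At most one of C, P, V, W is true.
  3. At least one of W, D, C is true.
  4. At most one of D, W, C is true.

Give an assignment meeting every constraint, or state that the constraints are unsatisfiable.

P: False, C: False, D: False, W: True, V: False

  (1) D=F, C=F — same ✓
  (2) {C, P, V, W}: 1 true — at most one ✓
  (3) {W, D, C}: 1 true — at least one ✓
  (4) {D, W, C}: 1 true — at most one ✓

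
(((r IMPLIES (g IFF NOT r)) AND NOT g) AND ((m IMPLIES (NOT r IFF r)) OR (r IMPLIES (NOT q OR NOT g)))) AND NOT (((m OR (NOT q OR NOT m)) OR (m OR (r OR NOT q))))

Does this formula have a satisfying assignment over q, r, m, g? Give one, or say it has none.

The conjunct NOT (((m OR (NOT q OR NOT m)) OR (m OR (r OR NOT q)))) is unsatisfiable on its own:
  q=F, r=F, m=F: evaluates to False.
  q=F, r=F, m=T: evaluates to False.
  q=F, r=T, m=F: evaluates to False.
  q=F, r=T, m=T: evaluates to False.
  q=T, r=F, m=F: evaluates to False.
  q=T, r=F, m=T: evaluates to False.
  q=T, r=T, m=F: evaluates to False.
  q=T, r=T, m=T: evaluates to False.
So the whole conjunction is unsatisfiable.

No satisfying assignment exists.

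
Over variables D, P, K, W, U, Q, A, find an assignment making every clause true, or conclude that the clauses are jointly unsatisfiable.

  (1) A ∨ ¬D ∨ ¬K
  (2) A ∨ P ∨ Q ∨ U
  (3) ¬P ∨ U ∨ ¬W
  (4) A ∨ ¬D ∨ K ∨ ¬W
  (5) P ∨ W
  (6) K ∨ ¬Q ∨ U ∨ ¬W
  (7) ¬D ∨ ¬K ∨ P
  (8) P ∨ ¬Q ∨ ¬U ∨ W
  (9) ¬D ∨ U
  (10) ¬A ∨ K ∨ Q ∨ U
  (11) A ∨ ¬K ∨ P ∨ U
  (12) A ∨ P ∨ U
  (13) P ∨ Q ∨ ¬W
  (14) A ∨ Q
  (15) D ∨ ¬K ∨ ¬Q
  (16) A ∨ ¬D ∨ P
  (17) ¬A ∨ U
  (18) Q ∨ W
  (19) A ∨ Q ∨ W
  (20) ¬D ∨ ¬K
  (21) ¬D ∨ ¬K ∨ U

D: True, P: True, K: False, W: True, U: True, Q: False, A: True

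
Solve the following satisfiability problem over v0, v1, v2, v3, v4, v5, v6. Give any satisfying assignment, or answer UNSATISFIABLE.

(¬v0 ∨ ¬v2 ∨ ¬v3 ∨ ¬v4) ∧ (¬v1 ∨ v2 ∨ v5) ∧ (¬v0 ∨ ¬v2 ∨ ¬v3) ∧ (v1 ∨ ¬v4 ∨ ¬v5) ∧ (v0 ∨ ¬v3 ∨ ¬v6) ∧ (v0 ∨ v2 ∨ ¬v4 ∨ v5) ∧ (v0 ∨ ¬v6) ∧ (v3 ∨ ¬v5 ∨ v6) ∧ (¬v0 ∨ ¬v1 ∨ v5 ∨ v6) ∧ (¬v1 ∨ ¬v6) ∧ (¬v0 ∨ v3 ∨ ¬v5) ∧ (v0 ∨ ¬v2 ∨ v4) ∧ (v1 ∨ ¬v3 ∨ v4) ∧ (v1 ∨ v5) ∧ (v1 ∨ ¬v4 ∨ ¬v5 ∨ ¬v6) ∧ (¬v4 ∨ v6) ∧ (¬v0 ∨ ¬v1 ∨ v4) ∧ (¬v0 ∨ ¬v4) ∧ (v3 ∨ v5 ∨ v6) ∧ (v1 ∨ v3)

Try v0 = True:
  (¬v0 ∨ ¬v4) forces v4 = False.
  (¬v0 ∨ ¬v1 ∨ v4) forces v1 = False.
  (v1 ∨ ¬v3 ∨ v4) forces v3 = False.
  clause (v1 ∨ v3) is falsified — backtrack.
So v0 = False.
  then (v0 ∨ ¬v6) forces v6 = False.
  then (¬v4 ∨ v6) forces v4 = False.
  then (v0 ∨ ¬v2 ∨ v4) forces v2 = False.
Set v1 = True.
  then (¬v1 ∨ v2 ∨ v5) forces v5 = True.
  then (v3 ∨ ¬v5 ∨ v6) forces v3 = True.
All clauses satisfied.

v0 = False; v1 = True; v2 = False; v3 = True; v4 = False; v5 = True; v6 = False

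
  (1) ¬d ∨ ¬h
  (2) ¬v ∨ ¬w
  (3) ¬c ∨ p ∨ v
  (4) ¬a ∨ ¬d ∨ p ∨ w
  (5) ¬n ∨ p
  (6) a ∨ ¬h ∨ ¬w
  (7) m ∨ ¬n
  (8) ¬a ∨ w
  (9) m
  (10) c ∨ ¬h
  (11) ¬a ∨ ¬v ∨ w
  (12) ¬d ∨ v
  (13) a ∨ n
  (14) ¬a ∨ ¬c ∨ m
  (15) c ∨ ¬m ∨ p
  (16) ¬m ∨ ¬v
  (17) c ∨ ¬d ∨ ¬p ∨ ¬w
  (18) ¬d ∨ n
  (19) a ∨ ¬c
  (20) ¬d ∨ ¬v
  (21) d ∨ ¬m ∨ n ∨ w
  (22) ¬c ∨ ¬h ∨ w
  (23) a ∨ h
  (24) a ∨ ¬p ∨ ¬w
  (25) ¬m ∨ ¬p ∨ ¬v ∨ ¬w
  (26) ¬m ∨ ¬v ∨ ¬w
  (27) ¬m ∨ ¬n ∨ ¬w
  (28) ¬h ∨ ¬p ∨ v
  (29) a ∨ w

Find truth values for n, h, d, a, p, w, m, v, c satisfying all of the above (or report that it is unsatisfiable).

Unit clause (m) forces m = True.
In (¬m ∨ ¬v) only ¬v is left, so v = False.
In (¬d ∨ v) only ¬d is left, so d = False.
Set n = False.
  then (a ∨ n) forces a = True.
  then (d ∨ ¬m ∨ n ∨ w) forces w = True.
Try h = True:
  (c ∨ ¬h) forces c = True.
  (¬c ∨ p ∨ v) forces p = True.
  clause (¬h ∨ ¬p ∨ v) is falsified — backtrack.
So h = False.
Try p = False:
  (¬c ∨ p ∨ v) forces c = False.
  clause (c ∨ ¬m ∨ p) is falsified — backtrack.
So p = True.
Set c = False.
All clauses satisfied.

n: False, h: False, d: False, a: True, p: True, w: True, m: True, v: False, c: False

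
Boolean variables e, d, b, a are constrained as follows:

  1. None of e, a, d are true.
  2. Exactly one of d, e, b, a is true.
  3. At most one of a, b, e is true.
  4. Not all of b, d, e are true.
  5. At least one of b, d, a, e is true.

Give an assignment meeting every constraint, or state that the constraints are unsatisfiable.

e = False, d = False, b = True, a = False

  (1) {e, a, d}: 0 true — none ✓
  (2) {d, e, b, a}: 1 true — exactly one ✓
  (3) {a, b, e}: 1 true — at most one ✓
  (4) {b, d, e}: 1/3 true — not all ✓
  (5) {b, d, a, e}: 1 true — at least one ✓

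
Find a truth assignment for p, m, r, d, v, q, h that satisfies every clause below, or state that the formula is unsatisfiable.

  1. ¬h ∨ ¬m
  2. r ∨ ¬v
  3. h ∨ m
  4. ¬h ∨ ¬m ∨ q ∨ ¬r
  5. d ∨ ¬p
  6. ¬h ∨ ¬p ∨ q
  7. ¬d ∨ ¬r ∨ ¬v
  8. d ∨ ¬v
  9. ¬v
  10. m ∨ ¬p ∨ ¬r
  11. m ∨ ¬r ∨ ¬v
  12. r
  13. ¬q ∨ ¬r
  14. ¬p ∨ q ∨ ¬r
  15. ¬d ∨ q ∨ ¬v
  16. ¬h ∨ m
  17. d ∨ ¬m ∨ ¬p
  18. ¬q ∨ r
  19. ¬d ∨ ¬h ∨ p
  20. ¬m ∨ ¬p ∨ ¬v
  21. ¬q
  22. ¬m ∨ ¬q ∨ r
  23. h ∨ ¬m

Case m = True:
  (¬h ∨ ¬m) forces h = False.
  Clause (h ∨ ¬m) is falsified — contradiction.
Case m = False:
  (h ∨ m) forces h = True.
  Clause (¬h ∨ m) is falsified — contradiction.
Both cases fail, so the formula is unsatisfiable.

The formula is unsatisfiable.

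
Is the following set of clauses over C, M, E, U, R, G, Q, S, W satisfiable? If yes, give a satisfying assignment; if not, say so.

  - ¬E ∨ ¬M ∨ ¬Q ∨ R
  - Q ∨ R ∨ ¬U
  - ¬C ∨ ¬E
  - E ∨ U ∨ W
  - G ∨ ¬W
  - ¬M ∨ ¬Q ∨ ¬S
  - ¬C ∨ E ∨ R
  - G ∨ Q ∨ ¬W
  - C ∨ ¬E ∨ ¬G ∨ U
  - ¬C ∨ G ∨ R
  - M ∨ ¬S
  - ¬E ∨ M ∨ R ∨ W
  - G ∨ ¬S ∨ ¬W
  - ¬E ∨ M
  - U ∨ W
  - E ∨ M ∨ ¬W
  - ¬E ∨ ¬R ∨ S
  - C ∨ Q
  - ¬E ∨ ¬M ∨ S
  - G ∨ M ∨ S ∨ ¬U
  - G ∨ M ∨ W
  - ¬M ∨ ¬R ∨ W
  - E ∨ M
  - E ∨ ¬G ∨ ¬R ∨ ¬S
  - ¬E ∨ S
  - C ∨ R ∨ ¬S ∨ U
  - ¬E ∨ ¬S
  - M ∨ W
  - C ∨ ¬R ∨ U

C = False; M = True; E = False; U = True; R = False; G = False; Q = True; S = False; W = False

Set C = False.
  then (C ∨ Q) forces Q = True.
Set M = True.
  then (¬M ∨ ¬Q ∨ ¬S) forces S = False.
  then (¬E ∨ ¬M ∨ S) forces E = False.
Set U = True.
Set R = False.
Set G = False.
  then (G ∨ ¬W) forces W = False.
All clauses satisfied.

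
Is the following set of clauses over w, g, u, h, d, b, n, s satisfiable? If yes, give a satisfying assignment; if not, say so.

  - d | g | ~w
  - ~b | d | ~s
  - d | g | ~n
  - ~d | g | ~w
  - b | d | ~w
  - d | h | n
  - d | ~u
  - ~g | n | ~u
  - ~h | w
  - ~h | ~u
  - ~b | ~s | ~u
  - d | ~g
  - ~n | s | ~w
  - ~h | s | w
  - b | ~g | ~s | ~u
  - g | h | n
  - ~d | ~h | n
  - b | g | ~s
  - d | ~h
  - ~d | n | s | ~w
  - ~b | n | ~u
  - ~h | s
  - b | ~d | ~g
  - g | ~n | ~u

Set w = False.
  then (~h | w) forces h = False.
Set g = False.
  then (g | h | n) forces n = True.
  then (g | ~n | ~u) forces u = False.
  then (d | g | ~n) forces d = True.
Set b = True.
Set s = False.
All clauses satisfied.

w = False, g = False, u = False, h = False, d = True, b = True, n = True, s = False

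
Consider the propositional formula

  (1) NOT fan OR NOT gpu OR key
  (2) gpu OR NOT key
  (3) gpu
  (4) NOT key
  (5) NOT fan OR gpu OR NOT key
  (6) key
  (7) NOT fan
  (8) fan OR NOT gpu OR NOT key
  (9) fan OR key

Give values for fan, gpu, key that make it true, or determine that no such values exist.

UNSATISFIABLE

Case key = True:
  Clause (NOT key) is falsified — contradiction.
Case key = False:
  Clause (key) is falsified — contradiction.
Both cases fail, so the formula is unsatisfiable.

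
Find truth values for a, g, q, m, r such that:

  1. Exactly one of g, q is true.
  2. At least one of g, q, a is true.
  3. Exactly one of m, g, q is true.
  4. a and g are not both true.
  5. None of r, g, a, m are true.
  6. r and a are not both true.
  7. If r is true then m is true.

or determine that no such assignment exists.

a = False; g = False; q = True; m = False; r = False

  (1) {g, q}: 1 true — exactly one ✓
  (2) {g, q, a}: 1 true — at least one ✓
  (3) {m, g, q}: 1 true — exactly one ✓
  (4) a=F, g=F — not both ✓
  (5) {r, g, a, m}: 0 true — none ✓
  (6) r=F, a=F — not both ✓
  (7) r=F ⇒ m: vacuous ✓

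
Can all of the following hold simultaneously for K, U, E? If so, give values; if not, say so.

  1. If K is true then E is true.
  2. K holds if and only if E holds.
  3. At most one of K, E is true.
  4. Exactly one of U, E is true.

K: False, U: True, E: False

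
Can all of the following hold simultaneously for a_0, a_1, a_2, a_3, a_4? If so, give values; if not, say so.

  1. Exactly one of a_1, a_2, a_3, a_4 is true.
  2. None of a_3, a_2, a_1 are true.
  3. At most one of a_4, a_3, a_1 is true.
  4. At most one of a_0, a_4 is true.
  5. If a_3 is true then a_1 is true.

a_0=F; a_1=F; a_2=F; a_3=F; a_4=T

  (1) {a_1, a_2, a_3, a_4}: 1 true — exactly one ✓
  (2) {a_3, a_2, a_1}: 0 true — none ✓
  (3) {a_4, a_3, a_1}: 1 true — at most one ✓
  (4) {a_0, a_4}: 1 true — at most one ✓
  (5) a_3=F ⇒ a_1: vacuous ✓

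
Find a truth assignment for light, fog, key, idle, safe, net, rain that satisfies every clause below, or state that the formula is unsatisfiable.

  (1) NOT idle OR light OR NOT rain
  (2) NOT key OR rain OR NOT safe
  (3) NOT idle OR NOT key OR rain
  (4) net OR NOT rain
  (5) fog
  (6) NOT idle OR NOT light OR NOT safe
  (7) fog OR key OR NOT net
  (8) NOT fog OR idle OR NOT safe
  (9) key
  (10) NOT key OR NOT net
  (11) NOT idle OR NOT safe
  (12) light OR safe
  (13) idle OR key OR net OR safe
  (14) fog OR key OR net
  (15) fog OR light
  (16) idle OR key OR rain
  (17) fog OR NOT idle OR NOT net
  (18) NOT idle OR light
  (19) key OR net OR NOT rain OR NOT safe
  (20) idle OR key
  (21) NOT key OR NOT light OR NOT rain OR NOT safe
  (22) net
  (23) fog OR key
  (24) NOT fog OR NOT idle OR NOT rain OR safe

UNSATISFIABLE

Case fog = True:
  (key) forces key = True.
  (NOT key OR NOT net) forces net = False.
  Clause (net) is falsified — contradiction.
Case fog = False:
  Clause (fog) is falsified — contradiction.
Both cases fail, so the formula is unsatisfiable.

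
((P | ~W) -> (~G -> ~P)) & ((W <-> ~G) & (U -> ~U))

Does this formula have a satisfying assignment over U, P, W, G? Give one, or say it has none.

U = False; P = False; W = True; G = False

  (P | ~W) -> (~G -> ~P) = True
    P | ~W = False
      ~W = False
    ~G -> ~P = True
      ~G = True
      ~P = True
  (W <-> ~G) & (U -> ~U) = True
    W <-> ~G = True
      ~G = True
    U -> ~U = True
      ~U = True
Both conjuncts True, so the formula holds.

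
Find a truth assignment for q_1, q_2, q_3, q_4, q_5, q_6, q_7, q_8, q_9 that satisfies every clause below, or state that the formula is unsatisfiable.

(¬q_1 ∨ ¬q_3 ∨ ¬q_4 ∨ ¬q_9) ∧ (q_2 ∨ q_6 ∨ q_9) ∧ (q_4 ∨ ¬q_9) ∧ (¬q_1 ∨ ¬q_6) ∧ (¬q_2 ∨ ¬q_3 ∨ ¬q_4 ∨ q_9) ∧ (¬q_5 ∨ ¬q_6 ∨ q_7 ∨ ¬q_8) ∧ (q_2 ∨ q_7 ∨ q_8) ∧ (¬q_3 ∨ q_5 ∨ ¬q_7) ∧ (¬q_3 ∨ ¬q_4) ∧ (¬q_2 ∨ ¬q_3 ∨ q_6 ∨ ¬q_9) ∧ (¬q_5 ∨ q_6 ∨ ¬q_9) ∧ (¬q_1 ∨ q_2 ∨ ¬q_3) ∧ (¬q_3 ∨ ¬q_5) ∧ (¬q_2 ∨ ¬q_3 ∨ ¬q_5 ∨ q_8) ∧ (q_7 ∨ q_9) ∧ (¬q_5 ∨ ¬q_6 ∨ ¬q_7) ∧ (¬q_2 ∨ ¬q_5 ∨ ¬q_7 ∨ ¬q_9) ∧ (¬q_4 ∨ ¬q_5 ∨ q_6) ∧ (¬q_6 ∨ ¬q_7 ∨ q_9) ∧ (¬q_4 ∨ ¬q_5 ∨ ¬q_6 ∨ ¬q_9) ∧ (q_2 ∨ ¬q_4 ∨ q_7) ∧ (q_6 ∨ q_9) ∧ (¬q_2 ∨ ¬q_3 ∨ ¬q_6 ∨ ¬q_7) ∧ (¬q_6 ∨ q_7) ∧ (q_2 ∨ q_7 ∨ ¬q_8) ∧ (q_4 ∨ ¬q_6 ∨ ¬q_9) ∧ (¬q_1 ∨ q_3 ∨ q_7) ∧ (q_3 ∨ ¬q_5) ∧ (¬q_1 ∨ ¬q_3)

Set q_1 = False.
Set q_2 = True.
Try q_3 = True:
  (¬q_3 ∨ ¬q_4) forces q_4 = False.
  (q_4 ∨ ¬q_9) forces q_9 = False.
  (¬q_3 ∨ ¬q_5) forces q_5 = False.
  (¬q_3 ∨ q_5 ∨ ¬q_7) forces q_7 = False.
  clause (q_7 ∨ q_9) is falsified — backtrack.
So q_3 = False.
  then (q_3 ∨ ¬q_5) forces q_5 = False.
Set q_4 = True.
Set q_6 = False.
  then (q_6 ∨ q_9) forces q_9 = True.
Set q_7 = False.
Set q_8 = True.
All clauses satisfied.

q_1=F, q_2=T, q_3=F, q_4=T, q_5=F, q_6=F, q_7=F, q_8=T, q_9=T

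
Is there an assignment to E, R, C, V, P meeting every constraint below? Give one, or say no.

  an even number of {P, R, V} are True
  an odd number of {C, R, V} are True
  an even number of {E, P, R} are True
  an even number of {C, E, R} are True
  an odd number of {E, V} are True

UNSATISFIABLE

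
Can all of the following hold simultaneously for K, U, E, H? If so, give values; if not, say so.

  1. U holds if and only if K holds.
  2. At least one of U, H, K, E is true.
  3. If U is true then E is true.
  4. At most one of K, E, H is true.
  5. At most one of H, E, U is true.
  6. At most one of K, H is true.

K=F; U=F; E=T; H=F

  (1) U=F, K=F — same ✓
  (2) {U, H, K, E}: 1 true — at least one ✓
  (3) U=F ⇒ E: vacuous ✓
  (4) {K, E, H}: 1 true — at most one ✓
  (5) {H, E, U}: 1 true — at most one ✓
  (6) {K, H}: 0 true — at most one ✓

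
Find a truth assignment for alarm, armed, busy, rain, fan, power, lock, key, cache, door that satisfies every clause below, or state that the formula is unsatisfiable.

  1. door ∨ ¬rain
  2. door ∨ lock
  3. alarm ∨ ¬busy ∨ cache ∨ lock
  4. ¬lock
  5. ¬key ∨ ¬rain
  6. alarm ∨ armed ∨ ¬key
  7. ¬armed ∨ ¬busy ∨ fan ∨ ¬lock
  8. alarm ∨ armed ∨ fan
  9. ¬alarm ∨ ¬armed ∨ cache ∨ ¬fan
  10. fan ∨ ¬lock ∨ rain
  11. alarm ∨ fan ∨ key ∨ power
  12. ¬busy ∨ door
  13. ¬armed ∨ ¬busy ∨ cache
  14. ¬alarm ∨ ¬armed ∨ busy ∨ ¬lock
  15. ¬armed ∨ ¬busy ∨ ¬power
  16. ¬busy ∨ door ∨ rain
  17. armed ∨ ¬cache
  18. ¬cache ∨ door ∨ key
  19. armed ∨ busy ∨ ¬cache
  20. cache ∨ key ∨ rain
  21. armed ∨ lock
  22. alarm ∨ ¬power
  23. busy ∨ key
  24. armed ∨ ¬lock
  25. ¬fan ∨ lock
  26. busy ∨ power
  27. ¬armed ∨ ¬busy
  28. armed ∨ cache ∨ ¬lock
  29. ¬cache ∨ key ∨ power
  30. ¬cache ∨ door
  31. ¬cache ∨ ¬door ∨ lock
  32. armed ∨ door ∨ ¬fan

alarm = True; armed = True; busy = False; rain = False; fan = False; power = True; lock = False; key = True; cache = False; door = True

Unit clause (¬lock) forces lock = False.
In (armed ∨ lock) only armed is left, so armed = True.
In (¬fan ∨ lock) only ¬fan is left, so fan = False.
In (¬armed ∨ ¬busy) only ¬busy is left, so busy = False.
In (door ∨ lock) only door is left, so door = True.
In (busy ∨ key) only key is left, so key = True.
In (busy ∨ power) only power is left, so power = True.
In (¬cache ∨ ¬door ∨ lock) only ¬cache is left, so cache = False.
In (¬key ∨ ¬rain) only ¬rain is left, so rain = False.
In (alarm ∨ ¬power) only alarm is left, so alarm = True.
All clauses satisfied.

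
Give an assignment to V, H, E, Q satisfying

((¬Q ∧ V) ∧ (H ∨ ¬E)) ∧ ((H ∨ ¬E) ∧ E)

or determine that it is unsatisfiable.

V=T, H=T, E=T, Q=F

  (¬Q ∧ V) ∧ (H ∨ ¬E) = True
    ¬Q ∧ V = True
      ¬Q = True
    H ∨ ¬E = True
      ¬E = False
  (H ∨ ¬E) ∧ E = True
    H ∨ ¬E = True
      ¬E = False
Both conjuncts True, so the formula holds.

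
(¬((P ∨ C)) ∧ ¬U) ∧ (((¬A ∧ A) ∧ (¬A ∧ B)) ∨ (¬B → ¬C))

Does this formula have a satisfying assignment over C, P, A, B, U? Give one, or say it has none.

C=F, P=F, A=F, B=F, U=F

  ¬((P ∨ C)) ∧ ¬U = True
    ¬((P ∨ C)) = True
      P ∨ C = False
    ¬U = True
  ((¬A ∧ A) ∧ (¬A ∧ B)) ∨ (¬B → ¬C) = True
    (¬A ∧ A) ∧ (¬A ∧ B) = False
      ¬A ∧ A = False
        ¬A = True
      ¬A ∧ B = False
        ¬A = True
    ¬B → ¬C = True
      ¬B = True
      ¬C = True
Both conjuncts True, so the formula holds.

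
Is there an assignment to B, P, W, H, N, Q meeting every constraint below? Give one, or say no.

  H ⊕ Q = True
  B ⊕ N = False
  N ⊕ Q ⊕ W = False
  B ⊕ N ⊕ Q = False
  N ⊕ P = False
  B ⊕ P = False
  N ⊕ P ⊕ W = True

B=T; P=T; W=T; H=T; N=T; Q=F

H ⊕ Q = T ⊕ F = True ✓
B ⊕ N = T ⊕ T = False ✓
N ⊕ Q ⊕ W = T ⊕ F ⊕ T = False ✓
B ⊕ N ⊕ Q = T ⊕ T ⊕ F = False ✓
N ⊕ P = T ⊕ T = False ✓
B ⊕ P = T ⊕ T = False ✓
N ⊕ P ⊕ W = T ⊕ T ⊕ T = True ✓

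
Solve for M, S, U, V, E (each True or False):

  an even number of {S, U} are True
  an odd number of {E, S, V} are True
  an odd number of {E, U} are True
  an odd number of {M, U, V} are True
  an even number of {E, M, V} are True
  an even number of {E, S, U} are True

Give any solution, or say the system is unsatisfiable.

M=F, S=T, U=T, V=F, E=F

{S, U}: 2 true → even ✓
{E, S, V}: 1 true → odd ✓
{E, U}: 1 true → odd ✓
{M, U, V}: 1 true → odd ✓
{E, M, V}: 0 true → even ✓
{E, S, U}: 2 true → even ✓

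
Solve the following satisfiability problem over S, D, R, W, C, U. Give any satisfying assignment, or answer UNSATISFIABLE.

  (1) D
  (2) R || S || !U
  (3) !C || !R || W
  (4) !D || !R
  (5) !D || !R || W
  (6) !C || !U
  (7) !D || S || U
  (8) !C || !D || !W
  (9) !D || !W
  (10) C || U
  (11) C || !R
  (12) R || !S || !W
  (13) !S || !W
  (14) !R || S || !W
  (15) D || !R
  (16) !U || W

S=T; D=T; R=F; W=F; C=T; U=F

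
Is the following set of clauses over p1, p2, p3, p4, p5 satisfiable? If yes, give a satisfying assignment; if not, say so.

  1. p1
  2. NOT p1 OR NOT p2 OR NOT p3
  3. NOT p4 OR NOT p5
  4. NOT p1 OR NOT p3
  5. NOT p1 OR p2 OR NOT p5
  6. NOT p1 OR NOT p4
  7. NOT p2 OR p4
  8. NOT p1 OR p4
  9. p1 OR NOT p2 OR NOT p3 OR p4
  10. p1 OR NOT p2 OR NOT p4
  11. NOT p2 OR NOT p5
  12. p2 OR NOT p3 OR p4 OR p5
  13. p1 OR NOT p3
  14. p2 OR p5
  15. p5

The formula is unsatisfiable.

Case p1 = True:
  (NOT p1 OR NOT p3) forces p3 = False.
  (NOT p1 OR NOT p4) forces p4 = False.
  Clause (NOT p1 OR p4) is falsified — contradiction.
Case p1 = False:
  Clause (p1) is falsified — contradiction.
Both cases fail, so the formula is unsatisfiable.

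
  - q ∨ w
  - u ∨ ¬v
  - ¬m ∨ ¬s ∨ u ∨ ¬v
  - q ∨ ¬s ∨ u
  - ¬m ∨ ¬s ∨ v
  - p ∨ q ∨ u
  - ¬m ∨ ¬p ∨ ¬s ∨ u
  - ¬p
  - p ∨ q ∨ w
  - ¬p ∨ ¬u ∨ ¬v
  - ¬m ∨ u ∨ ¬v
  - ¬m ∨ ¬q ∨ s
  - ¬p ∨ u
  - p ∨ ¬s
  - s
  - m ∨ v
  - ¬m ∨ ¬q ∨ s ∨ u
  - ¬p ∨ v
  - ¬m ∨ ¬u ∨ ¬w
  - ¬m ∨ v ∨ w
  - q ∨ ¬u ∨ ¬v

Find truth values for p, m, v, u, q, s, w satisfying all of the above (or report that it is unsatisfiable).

Unsatisfiable — no assignment works.

Case p = True:
  Clause (¬p) is falsified — contradiction.
Case p = False:
  (p ∨ ¬s) forces s = False.
  Clause (s) is falsified — contradiction.
Both cases fail, so the formula is unsatisfiable.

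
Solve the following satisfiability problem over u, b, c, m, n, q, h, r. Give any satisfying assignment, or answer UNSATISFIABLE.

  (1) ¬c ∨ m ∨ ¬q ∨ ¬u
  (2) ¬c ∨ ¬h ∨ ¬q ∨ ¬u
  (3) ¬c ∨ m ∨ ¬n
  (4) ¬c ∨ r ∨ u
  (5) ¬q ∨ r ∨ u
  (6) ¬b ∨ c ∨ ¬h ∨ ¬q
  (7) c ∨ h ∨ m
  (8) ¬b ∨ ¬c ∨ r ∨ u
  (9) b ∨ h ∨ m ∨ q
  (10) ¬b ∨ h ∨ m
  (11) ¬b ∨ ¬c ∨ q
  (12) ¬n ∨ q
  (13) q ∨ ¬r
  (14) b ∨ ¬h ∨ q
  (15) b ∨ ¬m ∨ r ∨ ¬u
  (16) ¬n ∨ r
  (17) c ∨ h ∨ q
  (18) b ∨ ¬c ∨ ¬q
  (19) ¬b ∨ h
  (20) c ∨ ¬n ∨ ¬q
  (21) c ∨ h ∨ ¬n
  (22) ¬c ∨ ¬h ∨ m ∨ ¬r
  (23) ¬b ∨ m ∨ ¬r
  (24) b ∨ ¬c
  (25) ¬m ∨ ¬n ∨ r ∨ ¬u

Set u = False.
Set b = True.
  then (¬b ∨ h) forces h = True.
Set c = False.
  then (¬b ∨ c ∨ ¬h ∨ ¬q) forces q = False.
  then (¬n ∨ q) forces n = False.
  then (q ∨ ¬r) forces r = False.
Set m = True.
All clauses satisfied.

u = False, b = True, c = False, m = True, n = False, q = False, h = True, r = False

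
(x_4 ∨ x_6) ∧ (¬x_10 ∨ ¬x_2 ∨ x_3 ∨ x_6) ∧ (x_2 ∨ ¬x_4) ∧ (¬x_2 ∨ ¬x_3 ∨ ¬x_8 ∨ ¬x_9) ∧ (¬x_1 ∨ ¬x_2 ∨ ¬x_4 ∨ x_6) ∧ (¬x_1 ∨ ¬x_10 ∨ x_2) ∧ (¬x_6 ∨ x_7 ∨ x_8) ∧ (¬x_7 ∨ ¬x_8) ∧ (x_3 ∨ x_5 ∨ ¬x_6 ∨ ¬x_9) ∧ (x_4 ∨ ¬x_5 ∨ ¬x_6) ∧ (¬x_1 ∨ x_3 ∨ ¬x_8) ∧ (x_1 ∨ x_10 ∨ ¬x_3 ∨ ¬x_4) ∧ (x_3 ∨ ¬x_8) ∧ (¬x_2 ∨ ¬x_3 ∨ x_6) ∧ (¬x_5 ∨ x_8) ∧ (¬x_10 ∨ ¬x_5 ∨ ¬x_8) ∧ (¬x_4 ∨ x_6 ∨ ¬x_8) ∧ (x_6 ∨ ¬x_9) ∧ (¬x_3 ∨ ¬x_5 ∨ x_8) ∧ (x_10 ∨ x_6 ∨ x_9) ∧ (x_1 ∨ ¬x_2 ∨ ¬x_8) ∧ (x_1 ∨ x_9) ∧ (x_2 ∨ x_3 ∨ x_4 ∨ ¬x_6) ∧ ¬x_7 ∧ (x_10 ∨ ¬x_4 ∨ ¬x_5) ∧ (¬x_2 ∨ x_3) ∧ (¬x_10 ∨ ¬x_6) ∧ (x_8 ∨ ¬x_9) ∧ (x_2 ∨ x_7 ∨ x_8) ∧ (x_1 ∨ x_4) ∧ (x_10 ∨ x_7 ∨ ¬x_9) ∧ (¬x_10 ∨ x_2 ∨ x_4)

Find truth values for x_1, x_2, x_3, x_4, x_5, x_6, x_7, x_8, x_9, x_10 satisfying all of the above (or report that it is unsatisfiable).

x_1 = True; x_2 = True; x_3 = True; x_4 = True; x_5 = False; x_6 = True; x_7 = False; x_8 = True; x_9 = False; x_10 = False

Unit clause (¬x_7) forces x_7 = False.
Set x_1 = True.
Set x_2 = True.
  then (¬x_2 ∨ x_3) forces x_3 = True.
  then (¬x_2 ∨ ¬x_3 ∨ x_6) forces x_6 = True.
  then (¬x_10 ∨ ¬x_6) forces x_10 = False.
  then (x_10 ∨ x_7 ∨ ¬x_9) forces x_9 = False.
  then (¬x_6 ∨ x_7 ∨ x_8) forces x_8 = True.
Set x_4 = True.
  then (x_10 ∨ ¬x_4 ∨ ¬x_5) forces x_5 = False.
All clauses satisfied.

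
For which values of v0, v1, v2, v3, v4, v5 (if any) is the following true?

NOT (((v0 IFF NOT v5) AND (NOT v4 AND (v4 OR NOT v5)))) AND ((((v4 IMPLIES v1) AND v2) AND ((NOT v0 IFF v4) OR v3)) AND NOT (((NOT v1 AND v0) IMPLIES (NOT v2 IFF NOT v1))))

v0 = True, v1 = False, v2 = True, v3 = True, v4 = False, v5 = True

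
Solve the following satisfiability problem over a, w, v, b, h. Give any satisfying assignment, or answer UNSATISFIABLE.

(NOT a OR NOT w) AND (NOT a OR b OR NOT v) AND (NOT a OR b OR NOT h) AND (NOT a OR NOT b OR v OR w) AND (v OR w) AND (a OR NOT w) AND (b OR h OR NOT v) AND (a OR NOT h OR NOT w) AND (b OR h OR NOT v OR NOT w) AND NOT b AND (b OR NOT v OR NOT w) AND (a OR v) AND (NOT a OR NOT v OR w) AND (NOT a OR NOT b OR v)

Unit clause (NOT b) forces b = False.
Set a = False.
  then (a OR NOT w) forces w = False.
  then (a OR v) forces v = True.
  then (b OR h OR NOT v) forces h = True.
All clauses satisfied.

a=F, w=F, v=T, b=F, h=T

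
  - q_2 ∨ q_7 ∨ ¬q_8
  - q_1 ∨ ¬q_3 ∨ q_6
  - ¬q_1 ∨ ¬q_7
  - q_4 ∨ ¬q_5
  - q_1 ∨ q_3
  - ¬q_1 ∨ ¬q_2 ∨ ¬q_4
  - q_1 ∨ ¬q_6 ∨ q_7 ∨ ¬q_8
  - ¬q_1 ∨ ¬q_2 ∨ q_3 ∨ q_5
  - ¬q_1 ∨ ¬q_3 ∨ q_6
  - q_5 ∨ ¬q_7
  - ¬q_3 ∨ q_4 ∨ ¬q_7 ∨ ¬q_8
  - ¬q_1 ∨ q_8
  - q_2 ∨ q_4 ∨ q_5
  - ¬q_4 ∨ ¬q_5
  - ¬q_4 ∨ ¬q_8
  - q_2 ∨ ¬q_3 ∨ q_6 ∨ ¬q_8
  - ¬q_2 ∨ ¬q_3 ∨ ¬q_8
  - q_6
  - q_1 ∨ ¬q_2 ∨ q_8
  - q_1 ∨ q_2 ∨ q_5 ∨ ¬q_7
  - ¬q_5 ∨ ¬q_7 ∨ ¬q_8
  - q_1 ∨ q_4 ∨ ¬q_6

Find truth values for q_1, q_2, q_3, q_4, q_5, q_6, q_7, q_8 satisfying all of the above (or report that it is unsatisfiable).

Unit clause (q_6) forces q_6 = True.
Set q_1 = False.
  then (q_1 ∨ q_3) forces q_3 = True.
  then (q_1 ∨ q_4 ∨ ¬q_6) forces q_4 = True.
  then (¬q_4 ∨ ¬q_5) forces q_5 = False.
  then (¬q_4 ∨ ¬q_8) forces q_8 = False.
  then (q_1 ∨ ¬q_2 ∨ q_8) forces q_2 = False.
  then (q_1 ∨ q_2 ∨ q_5 ∨ ¬q_7) forces q_7 = False.
All clauses satisfied.

q_1: False, q_2: False, q_3: True, q_4: True, q_5: False, q_6: True, q_7: False, q_8: False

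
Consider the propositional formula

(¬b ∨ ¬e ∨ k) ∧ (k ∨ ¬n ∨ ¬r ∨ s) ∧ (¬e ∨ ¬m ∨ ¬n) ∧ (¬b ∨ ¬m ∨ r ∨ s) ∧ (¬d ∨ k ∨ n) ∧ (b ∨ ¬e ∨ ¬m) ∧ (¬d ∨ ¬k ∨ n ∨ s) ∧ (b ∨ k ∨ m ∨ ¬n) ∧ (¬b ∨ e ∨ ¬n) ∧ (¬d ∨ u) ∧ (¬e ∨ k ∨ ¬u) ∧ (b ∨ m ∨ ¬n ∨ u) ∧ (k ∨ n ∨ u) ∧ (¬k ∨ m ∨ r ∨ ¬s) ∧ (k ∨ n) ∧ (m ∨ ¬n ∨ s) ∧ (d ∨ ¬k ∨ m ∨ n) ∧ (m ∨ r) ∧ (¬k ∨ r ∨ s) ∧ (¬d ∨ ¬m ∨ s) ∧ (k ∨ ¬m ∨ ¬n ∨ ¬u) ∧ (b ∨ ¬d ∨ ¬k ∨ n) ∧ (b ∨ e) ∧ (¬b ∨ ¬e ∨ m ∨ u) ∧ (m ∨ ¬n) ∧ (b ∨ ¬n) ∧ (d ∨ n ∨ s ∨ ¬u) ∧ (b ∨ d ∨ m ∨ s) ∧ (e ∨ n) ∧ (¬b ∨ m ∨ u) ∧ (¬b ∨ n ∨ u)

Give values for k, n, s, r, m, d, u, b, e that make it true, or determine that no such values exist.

k=T, n=F, s=T, r=F, m=T, d=F, u=T, b=T, e=T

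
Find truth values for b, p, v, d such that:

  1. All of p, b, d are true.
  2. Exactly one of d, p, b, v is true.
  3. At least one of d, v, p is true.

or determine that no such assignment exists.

Case b = True:
  (1) forces p = True.
  Constraint (2) is violated (p=T, b=T) — contradiction.
Case b = False:
  Constraint (1) is violated (b=F) — contradiction.
Both cases fail — unsatisfiable.

No satisfying assignment exists.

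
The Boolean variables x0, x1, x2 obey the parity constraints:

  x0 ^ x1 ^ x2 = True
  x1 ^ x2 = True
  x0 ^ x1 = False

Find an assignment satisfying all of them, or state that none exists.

x0 = False; x1 = False; x2 = True

x0 ^ x1 ^ x2 = F ^ F ^ T = True ✓
x1 ^ x2 = F ^ T = True ✓
x0 ^ x1 = F ^ F = False ✓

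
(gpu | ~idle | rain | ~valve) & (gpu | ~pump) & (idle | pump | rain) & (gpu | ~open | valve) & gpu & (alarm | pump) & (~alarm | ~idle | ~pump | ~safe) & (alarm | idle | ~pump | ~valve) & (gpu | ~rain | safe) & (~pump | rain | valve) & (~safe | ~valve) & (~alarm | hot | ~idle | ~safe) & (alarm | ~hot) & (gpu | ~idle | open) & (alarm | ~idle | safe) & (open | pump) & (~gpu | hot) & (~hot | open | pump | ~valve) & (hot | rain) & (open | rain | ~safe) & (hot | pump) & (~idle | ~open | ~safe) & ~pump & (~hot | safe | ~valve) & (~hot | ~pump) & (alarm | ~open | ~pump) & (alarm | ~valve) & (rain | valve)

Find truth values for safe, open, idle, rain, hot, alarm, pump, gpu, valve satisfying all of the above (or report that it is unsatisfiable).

safe=T, open=T, idle=F, rain=T, hot=T, alarm=T, pump=F, gpu=T, valve=F

Unit clause (gpu) forces gpu = True.
In (~gpu | hot) only hot is left, so hot = True.
Unit clause (~pump) forces pump = False.
In (alarm | pump) only alarm is left, so alarm = True.
In (open | pump) only open is left, so open = True.
Set safe = True.
  then (~safe | ~valve) forces valve = False.
  then (~idle | ~open | ~safe) forces idle = False.
  then (rain | valve) forces rain = True.
All clauses satisfied.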